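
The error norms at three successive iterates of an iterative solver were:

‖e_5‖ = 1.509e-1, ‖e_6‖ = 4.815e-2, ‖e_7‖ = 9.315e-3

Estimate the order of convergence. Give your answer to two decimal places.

1.44

p ≈ ln(‖e_7‖/‖e_6‖) / ln(‖e_6‖/‖e_5‖)
  = ln(9.315e-3/4.815e-2) / ln(4.815e-2/1.509e-1)
  = ln(0.193458) / ln(0.319085)
  = -1.64269 / -1.14230 ≈ 1.43805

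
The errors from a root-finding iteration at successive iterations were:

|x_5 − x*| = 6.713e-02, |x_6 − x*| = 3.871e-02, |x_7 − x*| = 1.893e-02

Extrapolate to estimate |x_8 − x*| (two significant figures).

7.5e-3

First estimate the order: p ≈ ln(|x_7 − x*|/|x_6 − x*|) / ln(|x_6 − x*|/|x_5 − x*|) = ln(1.893e-02/3.871e-02)/ln(3.871e-02/6.713e-02) = ln(0.489021)/ln(0.576642) ≈ 1.2994.
Then |x_8 − x*| ≈ |x_7 − x*|·(|x_7 − x*|/|x_6 − x*|)^p = 1.893e-02·(0.489021)^1.2994 = 1.893e-02·0.394741 ≈ 0.007472.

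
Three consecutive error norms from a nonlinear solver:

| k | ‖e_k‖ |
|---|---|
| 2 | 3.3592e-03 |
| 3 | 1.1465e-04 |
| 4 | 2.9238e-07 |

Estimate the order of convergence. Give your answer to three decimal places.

1.768

p ≈ ln(‖e_4‖/‖e_3‖) / ln(‖e_3‖/‖e_2‖)
  = ln(2.9238e-07/1.1465e-04) / ln(1.1465e-04/3.3592e-03)
  = ln(0.0025502) / ln(0.0341302)
  = -5.971583 / -3.377573 ≈ 1.768010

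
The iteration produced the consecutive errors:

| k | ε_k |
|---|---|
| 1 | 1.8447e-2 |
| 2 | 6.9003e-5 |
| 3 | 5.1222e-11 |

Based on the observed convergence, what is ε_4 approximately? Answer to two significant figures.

1.7e-26

First estimate the order: p ≈ ln(ε_3/ε_2) / ln(ε_2/ε_1) = ln(5.1222e-11/6.9003e-5)/ln(6.9003e-5/1.8447e-2) = ln(7.42316e-07)/ln(0.00374061) ≈ 2.5254.
Then ε_4 ≈ ε_3·(ε_3/ε_2)^p = 5.1222e-11·(7.42316e-07)^2.5254 = 5.1222e-11·3.3173e-16 ≈ 1.699e-26.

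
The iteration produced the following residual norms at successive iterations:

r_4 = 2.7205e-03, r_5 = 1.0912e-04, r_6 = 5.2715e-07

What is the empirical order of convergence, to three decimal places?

p ≈ ln(r_6/r_5) / ln(r_5/r_4)
  = ln(5.2715e-07/1.0912e-04) / ln(1.0912e-04/2.7205e-03)
  = ln(0.00483092) / ln(0.0401103)
  = -5.332718 / -3.216122 ≈ 1.658121

1.658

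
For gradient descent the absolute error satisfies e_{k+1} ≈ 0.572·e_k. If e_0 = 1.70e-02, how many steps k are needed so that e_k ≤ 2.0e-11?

37

After k steps, e_k ≈ 1.70e-02·0.572^k.
Need 0.572^k ≤ 2.0e-11/1.70e-02 = 1.17647e-09.
k ≥ ln(1.17647e-09)/ln(0.572) = -20.5607/-0.55862 = 36.806.
Smallest integer k = 37.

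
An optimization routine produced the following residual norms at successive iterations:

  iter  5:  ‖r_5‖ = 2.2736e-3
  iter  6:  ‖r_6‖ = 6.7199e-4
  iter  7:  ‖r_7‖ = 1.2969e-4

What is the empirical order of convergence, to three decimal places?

1.350

p ≈ ln(‖r_7‖/‖r_6‖) / ln(‖r_6‖/‖r_5‖)
  = ln(1.2969e-4/6.7199e-4) / ln(6.7199e-4/2.2736e-3)
  = ln(0.192994) / ln(0.295562)
  = -1.645096 / -1.218877 ≈ 1.349682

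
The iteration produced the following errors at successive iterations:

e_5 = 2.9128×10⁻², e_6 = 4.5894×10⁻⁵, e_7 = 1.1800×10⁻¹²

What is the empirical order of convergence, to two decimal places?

2.71

p ≈ ln(e_7/e_6) / ln(e_6/e_5)
  = ln(1.1800×10⁻¹²/4.5894×10⁻⁵) / ln(4.5894×10⁻⁵/2.9128×10⁻²)
  = ln(2.57114e-08) / ln(0.0015756)
  = -17.47633 / -6.45312 ≈ 2.70820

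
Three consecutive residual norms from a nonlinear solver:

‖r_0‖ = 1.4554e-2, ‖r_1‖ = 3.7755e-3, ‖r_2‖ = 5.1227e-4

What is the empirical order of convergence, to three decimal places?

1.480

p ≈ ln(‖r_2‖/‖r_1‖) / ln(‖r_1‖/‖r_0‖)
  = ln(5.1227e-4/3.7755e-3) / ln(3.7755e-3/1.4554e-2)
  = ln(0.135683) / ln(0.259413)
  = -1.997434 / -1.349334 ≈ 1.480311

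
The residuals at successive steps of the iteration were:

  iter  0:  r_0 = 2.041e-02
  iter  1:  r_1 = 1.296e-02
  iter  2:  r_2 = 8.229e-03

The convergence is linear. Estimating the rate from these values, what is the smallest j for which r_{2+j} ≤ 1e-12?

51

Rate ρ ≈ r_2/r_1 = 8.229e-03/1.296e-02 = 0.6350.
After j more steps, r_{2+j} ≈ 8.229e-03·ρ^j; need ρ^j ≤ 1e-12/8.229e-03 = 1.21521e-10.
j ≥ ln(1.21521e-10)/ln(0.6350) = -22.8309/-0.45413 = 50.274.
So 51 more iterations are needed.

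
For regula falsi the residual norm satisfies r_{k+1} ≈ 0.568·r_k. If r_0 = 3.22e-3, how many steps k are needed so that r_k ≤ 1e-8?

23

After k steps, r_k ≈ 3.22e-3·0.568^k.
Need 0.568^k ≤ 1e-8/3.22e-3 = 3.10559e-06.
k ≥ ln(3.10559e-06)/ln(0.568) = -12.6823/-0.56563 = 22.422.
Smallest integer k = 23.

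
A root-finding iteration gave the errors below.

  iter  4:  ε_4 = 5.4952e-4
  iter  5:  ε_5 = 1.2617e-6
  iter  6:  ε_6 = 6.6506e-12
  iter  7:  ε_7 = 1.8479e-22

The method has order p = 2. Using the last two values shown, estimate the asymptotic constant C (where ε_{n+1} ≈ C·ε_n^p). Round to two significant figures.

C ≈ ε_7 / ε_6^2
  = 1.8479e-22 / (6.6506e-12)^2
  = 1.8479e-22 / 4.42305e-23 ≈ 4.1779

4.2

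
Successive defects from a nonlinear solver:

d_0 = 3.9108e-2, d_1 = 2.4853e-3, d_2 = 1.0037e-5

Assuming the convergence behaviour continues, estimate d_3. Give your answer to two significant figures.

1.6e-10

First estimate the order: p ≈ ln(d_2/d_1) / ln(d_1/d_0) = ln(1.0037e-5/2.4853e-3)/ln(2.4853e-3/3.9108e-2) = ln(0.00403855)/ln(0.0635497) ≈ 2.0000.
Then d_3 ≈ d_2·(d_2/d_1)^p = 1.0037e-5·(0.00403855)^2.0000 = 1.0037e-5·1.63099e-05 ≈ 1.637e-10.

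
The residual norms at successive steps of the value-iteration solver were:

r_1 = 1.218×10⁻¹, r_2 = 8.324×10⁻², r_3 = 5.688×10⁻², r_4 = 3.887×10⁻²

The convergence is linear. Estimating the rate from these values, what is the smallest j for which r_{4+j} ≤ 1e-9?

Rate ρ ≈ r_4/r_3 = 3.887×10⁻²/5.688×10⁻² = 0.6834.
After j more steps, r_{4+j} ≈ 3.887×10⁻²·ρ^j; need ρ^j ≤ 1e-9/3.887×10⁻² = 2.57268e-08.
j ≥ ln(2.57268e-08)/ln(0.6834) = -17.4757/-0.38067 = 45.908.
So 46 more iterations are needed.

46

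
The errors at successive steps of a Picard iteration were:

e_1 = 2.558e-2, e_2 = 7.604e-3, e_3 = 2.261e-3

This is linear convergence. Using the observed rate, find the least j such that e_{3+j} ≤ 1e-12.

18

Rate ρ ≈ e_3/e_2 = 2.261e-3/7.604e-3 = 0.2973.
After j more steps, e_{3+j} ≈ 2.261e-3·ρ^j; need ρ^j ≤ 1e-12/2.261e-3 = 4.42282e-10.
j ≥ ln(4.42282e-10)/ln(0.2973) = -21.5391/-1.21301 = 17.757.
So 18 more iterations are needed.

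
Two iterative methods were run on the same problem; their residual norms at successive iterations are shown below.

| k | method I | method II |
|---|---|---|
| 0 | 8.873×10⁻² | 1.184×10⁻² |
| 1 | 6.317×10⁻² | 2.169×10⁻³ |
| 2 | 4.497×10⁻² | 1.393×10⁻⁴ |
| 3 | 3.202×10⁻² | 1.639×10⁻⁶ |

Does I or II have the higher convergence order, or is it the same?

Method I: p ≈ ln(3.202×10⁻²/4.497×10⁻²)/ln(4.497×10⁻²/6.317×10⁻²) ≈ 1.00.
Method II: p ≈ ln(1.639×10⁻⁶/1.393×10⁻⁴)/ln(1.393×10⁻⁴/2.169×10⁻³) ≈ 1.62.
Method II has the higher order (≈1.6 vs ≈1.0).

II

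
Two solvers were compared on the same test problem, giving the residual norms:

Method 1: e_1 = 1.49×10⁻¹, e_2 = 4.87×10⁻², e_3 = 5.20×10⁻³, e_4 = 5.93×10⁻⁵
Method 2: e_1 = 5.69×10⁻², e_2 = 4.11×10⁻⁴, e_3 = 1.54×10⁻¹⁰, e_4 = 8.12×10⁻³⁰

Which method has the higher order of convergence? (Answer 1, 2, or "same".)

2

Method 1: p ≈ ln(5.93×10⁻⁵/5.20×10⁻³)/ln(5.20×10⁻³/4.87×10⁻²) ≈ 2.00.
Method 2: p ≈ ln(8.12×10⁻³⁰/1.54×10⁻¹⁰)/ln(1.54×10⁻¹⁰/4.11×10⁻⁴) ≈ 3.00.
Method 2 has the higher order (≈3.0 vs ≈2.0).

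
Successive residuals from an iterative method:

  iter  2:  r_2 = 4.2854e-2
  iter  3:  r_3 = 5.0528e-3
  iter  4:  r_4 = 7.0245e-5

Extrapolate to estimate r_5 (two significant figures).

First estimate the order: p ≈ ln(r_4/r_3) / ln(r_3/r_2) = ln(7.0245e-5/5.0528e-3)/ln(5.0528e-3/4.2854e-2) = ln(0.0139022)/ln(0.117907) ≈ 2.0000.
Then r_5 ≈ r_4·(r_4/r_3)^p = 7.0245e-5·(0.0139022)^2.0000 = 7.0245e-5·0.000193271 ≈ 1.358e-08.

1.4e-8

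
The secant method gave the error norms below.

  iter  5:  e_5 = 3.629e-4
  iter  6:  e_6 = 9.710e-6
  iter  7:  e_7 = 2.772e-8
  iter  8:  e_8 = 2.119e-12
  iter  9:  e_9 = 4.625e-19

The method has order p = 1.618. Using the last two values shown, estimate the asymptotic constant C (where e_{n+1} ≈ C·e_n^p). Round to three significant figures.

C ≈ e_9 / e_8^1.618
  = 4.625e-19 / (2.119e-12)^1.618
  = 4.625e-19 / 1.29324e-19 ≈ 3.5763

3.58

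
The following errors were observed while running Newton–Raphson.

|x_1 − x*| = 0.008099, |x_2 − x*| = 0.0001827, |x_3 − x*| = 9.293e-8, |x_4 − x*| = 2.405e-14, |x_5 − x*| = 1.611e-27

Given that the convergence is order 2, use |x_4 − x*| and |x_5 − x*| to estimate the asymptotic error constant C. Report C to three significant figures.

C ≈ |x_5 − x*| / |x_4 − x*|^2
  = 1.611e-27 / (2.405e-14)^2
  = 1.611e-27 / 5.78402e-28 ≈ 2.7853

2.79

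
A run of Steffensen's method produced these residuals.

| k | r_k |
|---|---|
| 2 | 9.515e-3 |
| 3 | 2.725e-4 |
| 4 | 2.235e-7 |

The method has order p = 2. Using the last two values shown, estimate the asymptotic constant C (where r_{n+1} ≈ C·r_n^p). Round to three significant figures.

C ≈ r_4 / r_3^2
  = 2.235e-7 / (2.725e-4)^2
  = 2.235e-7 / 7.42563e-08 ≈ 3.0098

3.01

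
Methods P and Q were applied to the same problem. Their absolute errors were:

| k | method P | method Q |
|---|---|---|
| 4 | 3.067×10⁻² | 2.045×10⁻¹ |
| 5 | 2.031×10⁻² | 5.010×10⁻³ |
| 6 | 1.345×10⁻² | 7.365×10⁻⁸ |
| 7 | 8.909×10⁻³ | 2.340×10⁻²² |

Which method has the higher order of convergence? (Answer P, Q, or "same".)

Q

Method P: p ≈ ln(8.909×10⁻³/1.345×10⁻²)/ln(1.345×10⁻²/2.031×10⁻²) ≈ 1.00.
Method Q: p ≈ ln(2.340×10⁻²²/7.365×10⁻⁸)/ln(7.365×10⁻⁸/5.010×10⁻³) ≈ 3.00.
Method Q has the higher order (≈3.0 vs ≈1.0).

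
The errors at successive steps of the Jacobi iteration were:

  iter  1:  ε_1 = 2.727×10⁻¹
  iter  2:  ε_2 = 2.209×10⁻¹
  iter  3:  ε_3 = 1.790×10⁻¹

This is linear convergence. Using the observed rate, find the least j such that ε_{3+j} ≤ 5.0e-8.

Rate ρ ≈ ε_3/ε_2 = 1.790×10⁻¹/2.209×10⁻¹ = 0.8103.
After j more steps, ε_{3+j} ≈ 1.790×10⁻¹·ρ^j; need ρ^j ≤ 5.0e-8/1.790×10⁻¹ = 2.7933e-07.
j ≥ ln(2.7933e-07)/ln(0.8103) = -15.0909/-0.21035 = 71.742.
So 72 more iterations are needed.

72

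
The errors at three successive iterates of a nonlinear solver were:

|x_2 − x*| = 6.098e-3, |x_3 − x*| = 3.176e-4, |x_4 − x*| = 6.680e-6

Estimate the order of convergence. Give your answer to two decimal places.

1.31

p ≈ ln(|x_4 − x*|/|x_3 − x*|) / ln(|x_3 − x*|/|x_2 − x*|)
  = ln(6.680e-6/3.176e-4) / ln(3.176e-4/6.098e-3)
  = ln(0.0210327) / ln(0.0520827)
  = -3.86168 / -2.95492 ≈ 1.30686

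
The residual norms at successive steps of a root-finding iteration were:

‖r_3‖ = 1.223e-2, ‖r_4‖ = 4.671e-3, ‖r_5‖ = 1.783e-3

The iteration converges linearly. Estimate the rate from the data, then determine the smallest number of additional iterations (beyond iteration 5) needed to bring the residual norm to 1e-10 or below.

18

Rate ρ ≈ ‖r_5‖/‖r_4‖ = 1.783e-3/4.671e-3 = 0.3817.
After j more steps, ‖r_{5+j}‖ ≈ 1.783e-3·ρ^j; need ρ^j ≤ 1e-10/1.783e-3 = 5.60852e-08.
j ≥ ln(5.60852e-08)/ln(0.3817) = -16.6964/-0.96312 = 17.336.
So 18 more iterations are needed.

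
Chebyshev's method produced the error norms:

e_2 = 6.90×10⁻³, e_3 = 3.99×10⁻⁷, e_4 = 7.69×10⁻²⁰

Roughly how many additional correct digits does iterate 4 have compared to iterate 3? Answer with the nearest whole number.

13

Digits gained ≈ log₁₀(e_3/e_4) = log₁₀(3.99×10⁻⁷/7.69×10⁻²⁰) = log₁₀(5.18856e+12) ≈ 12.715.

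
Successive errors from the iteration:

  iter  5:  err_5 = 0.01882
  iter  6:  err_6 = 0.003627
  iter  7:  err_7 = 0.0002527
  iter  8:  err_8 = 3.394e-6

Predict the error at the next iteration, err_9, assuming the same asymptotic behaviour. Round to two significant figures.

3.2e-9

First estimate the order: p ≈ ln(err_8/err_7) / ln(err_7/err_6) = ln(3.394e-6/0.0002527)/ln(0.0002527/0.003627) = ln(0.0134309)/ln(0.0696719) ≈ 1.6180.
Then err_9 ≈ err_8·(err_8/err_7)^p = 3.394e-6·(0.0134309)^1.6180 = 3.394e-6·0.000935996 ≈ 3.177e-09.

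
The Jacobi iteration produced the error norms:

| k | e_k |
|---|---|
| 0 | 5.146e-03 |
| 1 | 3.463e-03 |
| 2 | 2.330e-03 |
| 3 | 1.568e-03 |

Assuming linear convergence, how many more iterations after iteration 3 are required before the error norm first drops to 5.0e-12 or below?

50

Rate ρ ≈ e_3/e_2 = 1.568e-03/2.330e-03 = 0.6730.
After j more steps, e_{3+j} ≈ 1.568e-03·ρ^j; need ρ^j ≤ 5.0e-12/1.568e-03 = 3.18878e-09.
j ≥ ln(3.18878e-09)/ln(0.6730) = -19.5636/-0.39601 = 49.402.
So 50 more iterations are needed.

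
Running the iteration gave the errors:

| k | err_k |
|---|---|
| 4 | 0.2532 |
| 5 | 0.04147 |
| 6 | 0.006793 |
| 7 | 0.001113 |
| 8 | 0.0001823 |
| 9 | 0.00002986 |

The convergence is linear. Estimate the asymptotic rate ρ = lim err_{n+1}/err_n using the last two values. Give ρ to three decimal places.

ρ ≈ err_9/err_8 = 0.00002986/0.0001823 = 0.16380

0.164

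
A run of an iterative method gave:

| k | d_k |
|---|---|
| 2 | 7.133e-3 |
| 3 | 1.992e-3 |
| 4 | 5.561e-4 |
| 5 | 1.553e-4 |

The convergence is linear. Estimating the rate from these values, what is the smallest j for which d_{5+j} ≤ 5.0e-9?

Rate ρ ≈ d_5/d_4 = 1.553e-4/5.561e-4 = 0.2793.
After j more steps, d_{5+j} ≈ 1.553e-4·ρ^j; need ρ^j ≤ 5.0e-9/1.553e-4 = 3.21958e-05.
j ≥ ln(3.21958e-05)/ln(0.2793) = -10.3437/-1.27547 = 8.110.
So 9 more iterations are needed.

9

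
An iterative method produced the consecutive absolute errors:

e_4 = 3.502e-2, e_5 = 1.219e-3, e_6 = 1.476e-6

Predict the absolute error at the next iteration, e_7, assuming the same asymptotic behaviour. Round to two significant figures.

First estimate the order: p ≈ ln(e_6/e_5) / ln(e_5/e_4) = ln(1.476e-6/1.219e-3)/ln(1.219e-3/3.502e-2) = ln(0.00121083)/ln(0.0348087) ≈ 2.0002.
Then e_7 ≈ e_6·(e_6/e_5)^p = 1.476e-6·(0.00121083)^2.0002 = 1.476e-6·1.46414e-06 ≈ 2.161e-12.

2.2e-12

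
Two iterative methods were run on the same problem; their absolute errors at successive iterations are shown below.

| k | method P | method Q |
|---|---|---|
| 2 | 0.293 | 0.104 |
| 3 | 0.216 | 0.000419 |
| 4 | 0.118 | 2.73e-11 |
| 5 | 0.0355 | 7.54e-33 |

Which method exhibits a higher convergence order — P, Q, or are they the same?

Method P: p ≈ ln(0.0355/0.118)/ln(0.118/0.216) ≈ 1.99.
Method Q: p ≈ ln(7.54e-33/2.73e-11)/ln(2.73e-11/0.000419) ≈ 3.00.
Method Q has the higher order (≈3.0 vs ≈2.0).

Q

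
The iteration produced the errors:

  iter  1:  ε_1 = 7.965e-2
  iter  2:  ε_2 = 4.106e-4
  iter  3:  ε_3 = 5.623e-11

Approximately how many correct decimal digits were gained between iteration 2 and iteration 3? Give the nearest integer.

7

Digits gained ≈ log₁₀(ε_2/ε_3) = log₁₀(4.106e-4/5.623e-11) = log₁₀(7.30215e+06) ≈ 6.863.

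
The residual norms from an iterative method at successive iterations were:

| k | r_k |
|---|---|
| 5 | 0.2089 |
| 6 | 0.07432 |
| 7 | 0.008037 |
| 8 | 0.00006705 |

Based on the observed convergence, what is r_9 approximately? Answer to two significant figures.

2.3e-9

First estimate the order: p ≈ ln(r_8/r_7) / ln(r_7/r_6) = ln(0.00006705/0.008037)/ln(0.008037/0.07432) = ln(0.00834267)/ln(0.10814) ≈ 2.1518.
Then r_9 ≈ r_8·(r_8/r_7)^p = 0.00006705·(0.00834267)^2.1518 = 0.00006705·3.36561e-05 ≈ 2.257e-09.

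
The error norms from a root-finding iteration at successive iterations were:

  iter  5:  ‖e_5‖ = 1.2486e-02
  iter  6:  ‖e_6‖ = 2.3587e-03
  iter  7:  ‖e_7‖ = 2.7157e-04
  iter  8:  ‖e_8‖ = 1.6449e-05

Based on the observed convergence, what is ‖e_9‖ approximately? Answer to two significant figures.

First estimate the order: p ≈ ln(‖e_8‖/‖e_7‖) / ln(‖e_7‖/‖e_6‖) = ln(1.6449e-05/2.7157e-04)/ln(2.7157e-04/2.3587e-03) = ln(0.06057)/ln(0.115135) ≈ 1.2971.
Then ‖e_9‖ ≈ ‖e_8‖·(‖e_8‖/‖e_7‖)^p = 1.6449e-05·(0.06057)^1.2971 = 1.6449e-05·0.0263309 ≈ 4.331e-07.

4.3e-7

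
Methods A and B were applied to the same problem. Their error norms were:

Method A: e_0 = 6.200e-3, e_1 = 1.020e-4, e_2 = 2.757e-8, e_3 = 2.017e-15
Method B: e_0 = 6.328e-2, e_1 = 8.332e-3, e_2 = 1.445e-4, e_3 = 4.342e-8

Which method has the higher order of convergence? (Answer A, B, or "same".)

Method A: p ≈ ln(2.017e-15/2.757e-8)/ln(2.757e-8/1.020e-4) ≈ 2.00.
Method B: p ≈ ln(4.342e-8/1.445e-4)/ln(1.445e-4/8.332e-3) ≈ 2.00.
Both orders ≈ 2.0 — effectively the same.

same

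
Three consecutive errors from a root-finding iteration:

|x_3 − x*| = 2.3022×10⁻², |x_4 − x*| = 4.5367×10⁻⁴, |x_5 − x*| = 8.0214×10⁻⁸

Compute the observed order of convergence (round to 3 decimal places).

2.200

p ≈ ln(|x_5 − x*|/|x_4 − x*|) / ln(|x_4 − x*|/|x_3 − x*|)
  = ln(8.0214×10⁻⁸/4.5367×10⁻⁴) / ln(4.5367×10⁻⁴/2.3022×10⁻²)
  = ln(0.000176811) / ln(0.0197059)
  = -8.640429 / -3.926837 ≈ 2.200353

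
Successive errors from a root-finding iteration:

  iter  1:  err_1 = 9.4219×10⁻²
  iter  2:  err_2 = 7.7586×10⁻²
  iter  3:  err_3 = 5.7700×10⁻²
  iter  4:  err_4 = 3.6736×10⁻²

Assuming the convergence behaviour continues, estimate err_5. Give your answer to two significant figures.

First estimate the order: p ≈ ln(err_4/err_3) / ln(err_3/err_2) = ln(3.6736×10⁻²/5.7700×10⁻²)/ln(5.7700×10⁻²/7.7586×10⁻²) = ln(0.636672)/ln(0.743691) ≈ 1.5247.
Then err_5 ≈ err_4·(err_4/err_3)^p = 3.6736×10⁻²·(0.636672)^1.5247 = 3.6736×10⁻²·0.502378 ≈ 0.01846.

1.8e-2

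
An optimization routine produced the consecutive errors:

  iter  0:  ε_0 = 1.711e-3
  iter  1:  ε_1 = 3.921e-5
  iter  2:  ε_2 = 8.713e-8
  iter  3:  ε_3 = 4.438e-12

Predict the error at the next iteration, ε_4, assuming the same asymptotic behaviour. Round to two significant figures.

First estimate the order: p ≈ ln(ε_3/ε_2) / ln(ε_2/ε_1) = ln(4.438e-12/8.713e-8)/ln(8.713e-8/3.921e-5) = ln(5.09354e-05)/ln(0.00222214) ≈ 1.6180.
Then ε_4 ≈ ε_3·(ε_3/ε_2)^p = 4.438e-12·(5.09354e-05)^1.6180 = 4.438e-12·1.13229e-07 ≈ 5.025e-19.

5.0e-19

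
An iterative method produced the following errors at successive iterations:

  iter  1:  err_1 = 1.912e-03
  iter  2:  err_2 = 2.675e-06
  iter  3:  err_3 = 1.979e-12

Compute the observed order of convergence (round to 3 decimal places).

2.148

p ≈ ln(err_3/err_2) / ln(err_2/err_1)
  = ln(1.979e-12/2.675e-06) / ln(2.675e-06/1.912e-03)
  = ln(7.39813e-07) / ln(0.00139906)
  = -14.116868 / -6.571955 ≈ 2.148047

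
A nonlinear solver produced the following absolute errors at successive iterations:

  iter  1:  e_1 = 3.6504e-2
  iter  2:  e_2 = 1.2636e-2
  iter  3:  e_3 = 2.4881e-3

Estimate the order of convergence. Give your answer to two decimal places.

1.53

p ≈ ln(e_3/e_2) / ln(e_2/e_1)
  = ln(2.4881e-3/1.2636e-2) / ln(1.2636e-2/3.6504e-2)
  = ln(0.196906) / ln(0.346154)
  = -1.62503 / -1.06087 ≈ 1.53179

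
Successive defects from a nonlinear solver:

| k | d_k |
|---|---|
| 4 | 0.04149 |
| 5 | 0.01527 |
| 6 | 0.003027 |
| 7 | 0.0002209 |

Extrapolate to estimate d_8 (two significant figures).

First estimate the order: p ≈ ln(d_7/d_6) / ln(d_6/d_5) = ln(0.0002209/0.003027)/ln(0.003027/0.01527) = ln(0.0729765)/ln(0.198232) ≈ 1.6175.
Then d_8 ≈ d_7·(d_7/d_6)^p = 0.0002209·(0.0729765)^1.6175 = 0.0002209·0.0144943 ≈ 3.202e-06.

3.2e-6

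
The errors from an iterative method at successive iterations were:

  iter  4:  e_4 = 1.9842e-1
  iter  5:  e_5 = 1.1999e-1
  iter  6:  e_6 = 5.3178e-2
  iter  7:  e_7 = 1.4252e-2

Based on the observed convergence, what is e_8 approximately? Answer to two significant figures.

First estimate the order: p ≈ ln(e_7/e_6) / ln(e_6/e_5) = ln(1.4252e-2/5.3178e-2)/ln(5.3178e-2/1.1999e-1) = ln(0.268006)/ln(0.443187) ≈ 1.6181.
Then e_8 ≈ e_7·(e_7/e_6)^p = 1.4252e-2·(0.268006)^1.6181 = 1.4252e-2·0.118763 ≈ 0.001693.

1.7e-3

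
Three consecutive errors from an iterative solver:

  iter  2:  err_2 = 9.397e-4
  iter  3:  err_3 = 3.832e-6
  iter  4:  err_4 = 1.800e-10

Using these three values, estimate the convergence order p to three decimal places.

1.811

p ≈ ln(err_4/err_3) / ln(err_3/err_2)
  = ln(1.800e-10/3.832e-6) / ln(3.832e-6/9.397e-4)
  = ln(4.69729e-05) / ln(0.0040779)
  = -9.965940 / -5.502173 ≈ 1.811273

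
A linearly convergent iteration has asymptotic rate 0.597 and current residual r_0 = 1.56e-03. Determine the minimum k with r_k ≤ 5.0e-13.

After k steps, r_k ≈ 1.56e-03·0.597^k.
Need 0.597^k ≤ 5.0e-13/1.56e-03 = 3.20513e-10.
k ≥ ln(3.20513e-10)/ln(0.597) = -21.8611/-0.51584 = 42.380.
Smallest integer k = 43.

43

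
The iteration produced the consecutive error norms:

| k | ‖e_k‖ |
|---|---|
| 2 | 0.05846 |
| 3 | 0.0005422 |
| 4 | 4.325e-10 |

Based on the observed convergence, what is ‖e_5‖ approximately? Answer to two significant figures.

First estimate the order: p ≈ ln(‖e_4‖/‖e_3‖) / ln(‖e_3‖/‖e_2‖) = ln(4.325e-10/0.0005422)/ln(0.0005422/0.05846) = ln(7.97676e-07)/ln(0.00927472) ≈ 3.0000.
Then ‖e_5‖ ≈ ‖e_4‖·(‖e_4‖/‖e_3‖)^p = 4.325e-10·(7.97676e-07)^3.0000 = 4.325e-10·5.07551e-19 ≈ 2.195e-28.

2.2e-28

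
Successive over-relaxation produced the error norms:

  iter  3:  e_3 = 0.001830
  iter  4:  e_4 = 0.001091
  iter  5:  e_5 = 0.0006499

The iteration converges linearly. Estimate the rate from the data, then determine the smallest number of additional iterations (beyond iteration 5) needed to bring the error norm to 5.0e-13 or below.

41

Rate ρ ≈ e_5/e_4 = 0.0006499/0.001091 = 0.5957.
After j more steps, e_{5+j} ≈ 0.0006499·ρ^j; need ρ^j ≤ 5.0e-13/0.0006499 = 7.69349e-10.
j ≥ ln(7.69349e-10)/ln(0.5957) = -20.9855/-0.51802 = 40.511.
So 41 more iterations are needed.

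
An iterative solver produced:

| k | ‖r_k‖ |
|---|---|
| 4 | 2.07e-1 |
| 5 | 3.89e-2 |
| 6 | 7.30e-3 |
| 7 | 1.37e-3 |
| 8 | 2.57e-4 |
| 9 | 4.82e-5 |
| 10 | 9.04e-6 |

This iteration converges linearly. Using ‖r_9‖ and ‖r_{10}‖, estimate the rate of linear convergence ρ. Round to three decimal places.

ρ ≈ ‖r_{10}‖/‖r_9‖ = 9.04e-6/4.82e-5 = 0.18755

0.188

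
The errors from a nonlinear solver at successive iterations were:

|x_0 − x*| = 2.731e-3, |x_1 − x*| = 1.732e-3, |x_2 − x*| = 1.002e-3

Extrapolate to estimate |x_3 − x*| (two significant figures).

5.2e-4

First estimate the order: p ≈ ln(|x_2 − x*|/|x_1 − x*|) / ln(|x_1 − x*|/|x_0 − x*|) = ln(1.002e-3/1.732e-3)/ln(1.732e-3/2.731e-3) = ln(0.578522)/ln(0.6342) ≈ 1.2018.
Then |x_3 − x*| ≈ |x_2 − x*|·(|x_2 − x*|/|x_1 − x*|)^p = 1.002e-3·(0.578522)^1.2018 = 1.002e-3·0.518031 ≈ 0.0005191.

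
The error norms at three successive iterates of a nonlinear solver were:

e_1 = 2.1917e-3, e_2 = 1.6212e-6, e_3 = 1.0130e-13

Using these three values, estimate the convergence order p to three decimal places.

2.301

p ≈ ln(e_3/e_2) / ln(e_2/e_1)
  = ln(1.0130e-13/1.6212e-6) / ln(1.6212e-6/2.1917e-3)
  = ln(6.24846e-08) / ln(0.0007397)
  = -16.588346 / -7.209266 ≈ 2.300976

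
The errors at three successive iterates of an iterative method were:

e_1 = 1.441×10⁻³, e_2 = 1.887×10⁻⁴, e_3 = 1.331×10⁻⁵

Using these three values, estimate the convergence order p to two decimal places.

p ≈ ln(e_3/e_2) / ln(e_2/e_1)
  = ln(1.331×10⁻⁵/1.887×10⁻⁴) / ln(1.887×10⁻⁴/1.441×10⁻³)
  = ln(0.0705352) / ln(0.130951)
  = -2.65164 / -2.03293 ≈ 1.30434

1.30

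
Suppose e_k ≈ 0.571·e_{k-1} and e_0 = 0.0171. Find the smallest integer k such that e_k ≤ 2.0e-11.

37

After k steps, e_k ≈ 0.0171·0.571^k.
Need 0.571^k ≤ 2.0e-11/0.0171 = 1.16959e-09.
k ≥ ln(1.16959e-09)/ln(0.571) = -20.5666/-0.56037 = 36.702.
Smallest integer k = 37.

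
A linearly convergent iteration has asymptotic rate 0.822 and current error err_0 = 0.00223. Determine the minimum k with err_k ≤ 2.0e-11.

After k steps, err_k ≈ 0.00223·0.822^k.
Need 0.822^k ≤ 2.0e-11/0.00223 = 8.96861e-09.
k ≥ ln(8.96861e-09)/ln(0.822) = -18.5295/-0.19601 = 94.533.
Smallest integer k = 95.

95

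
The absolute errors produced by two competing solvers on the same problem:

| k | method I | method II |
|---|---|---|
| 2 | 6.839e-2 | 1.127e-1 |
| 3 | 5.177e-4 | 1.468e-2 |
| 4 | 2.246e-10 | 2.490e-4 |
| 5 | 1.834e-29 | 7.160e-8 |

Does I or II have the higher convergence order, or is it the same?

I

Method I: p ≈ ln(1.834e-29/2.246e-10)/ln(2.246e-10/5.177e-4) ≈ 3.00.
Method II: p ≈ ln(7.160e-8/2.490e-4)/ln(2.490e-4/1.468e-2) ≈ 2.00.
Method I has the higher order (≈3.0 vs ≈2.0).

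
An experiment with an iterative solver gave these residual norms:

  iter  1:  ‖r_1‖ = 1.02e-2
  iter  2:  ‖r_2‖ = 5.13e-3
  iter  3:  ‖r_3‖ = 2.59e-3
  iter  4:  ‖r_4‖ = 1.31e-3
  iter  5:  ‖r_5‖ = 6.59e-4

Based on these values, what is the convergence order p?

1

Consecutive ratios: ‖r_5‖/‖r_4‖ = 6.59e-4/1.31e-3 = 0.503053, ‖r_4‖/‖r_3‖ = 1.31e-3/2.59e-3 = 0.505792.
p ≈ ln(0.503053)/ln(0.505792) = -0.6871/-0.6816 ≈ 1.01.
So the convergence is linear (order 1).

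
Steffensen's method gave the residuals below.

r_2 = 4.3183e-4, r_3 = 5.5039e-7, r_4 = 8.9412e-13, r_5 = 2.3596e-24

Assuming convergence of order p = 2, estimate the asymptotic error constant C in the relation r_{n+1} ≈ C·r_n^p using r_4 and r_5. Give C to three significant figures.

C ≈ r_5 / r_4^2
  = 2.3596e-24 / (8.9412e-13)^2
  = 2.3596e-24 / 7.99451e-25 ≈ 2.9515

2.95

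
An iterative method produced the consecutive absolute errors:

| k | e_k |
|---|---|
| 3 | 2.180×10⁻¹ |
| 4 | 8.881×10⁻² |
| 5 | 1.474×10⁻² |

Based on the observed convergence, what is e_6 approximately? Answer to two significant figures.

First estimate the order: p ≈ ln(e_5/e_4) / ln(e_4/e_3) = ln(1.474×10⁻²/8.881×10⁻²)/ln(8.881×10⁻²/2.180×10⁻¹) = ln(0.165972)/ln(0.407385) ≈ 1.9999.
Then e_6 ≈ e_5·(e_5/e_4)^p = 1.474×10⁻²·(0.165972)^1.9999 = 1.474×10⁻²·0.0275517 ≈ 0.0004061.

4.1e-4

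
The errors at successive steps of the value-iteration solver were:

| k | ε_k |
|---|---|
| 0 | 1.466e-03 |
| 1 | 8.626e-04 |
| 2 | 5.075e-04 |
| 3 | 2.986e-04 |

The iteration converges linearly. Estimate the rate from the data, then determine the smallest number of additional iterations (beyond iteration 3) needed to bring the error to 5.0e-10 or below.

Rate ρ ≈ ε_3/ε_2 = 2.986e-04/5.075e-04 = 0.5884.
After j more steps, ε_{3+j} ≈ 2.986e-04·ρ^j; need ρ^j ≤ 5.0e-10/2.986e-04 = 1.67448e-06.
j ≥ ln(1.67448e-06)/ln(0.5884) = -13.3000/-0.53035 = 25.078.
So 26 more iterations are needed.

26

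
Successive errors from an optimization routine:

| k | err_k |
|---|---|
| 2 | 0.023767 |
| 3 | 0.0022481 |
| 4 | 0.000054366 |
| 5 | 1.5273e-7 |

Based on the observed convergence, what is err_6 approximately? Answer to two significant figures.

First estimate the order: p ≈ ln(err_5/err_4) / ln(err_4/err_3) = ln(1.5273e-7/0.000054366)/ln(0.000054366/0.0022481) = ln(0.00280929)/ln(0.0241831) ≈ 1.5784.
Then err_6 ≈ err_5·(err_5/err_4)^p = 1.5273e-7·(0.00280929)^1.5784 = 1.5273e-7·9.39431e-05 ≈ 1.435e-11.

1.4e-11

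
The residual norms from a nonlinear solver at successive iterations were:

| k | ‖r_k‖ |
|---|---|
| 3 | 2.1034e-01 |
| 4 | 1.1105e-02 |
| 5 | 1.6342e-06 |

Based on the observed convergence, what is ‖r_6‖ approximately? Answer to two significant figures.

5.2e-18

First estimate the order: p ≈ ln(‖r_5‖/‖r_4‖) / ln(‖r_4‖/‖r_3‖) = ln(1.6342e-06/1.1105e-02)/ln(1.1105e-02/2.1034e-01) = ln(0.000147159)/ln(0.0527955) ≈ 3.0000.
Then ‖r_6‖ ≈ ‖r_5‖·(‖r_5‖/‖r_4‖)^p = 1.6342e-06·(0.000147159)^3.0000 = 1.6342e-06·3.18684e-12 ≈ 5.208e-18.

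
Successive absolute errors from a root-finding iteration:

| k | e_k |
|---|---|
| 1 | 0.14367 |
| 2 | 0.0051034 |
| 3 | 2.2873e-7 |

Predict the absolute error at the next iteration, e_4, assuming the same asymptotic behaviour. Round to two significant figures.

2.1e-20

First estimate the order: p ≈ ln(e_3/e_2) / ln(e_2/e_1) = ln(2.2873e-7/0.0051034)/ln(0.0051034/0.14367) = ln(4.48191e-05)/ln(0.0355217) ≈ 3.0000.
Then e_4 ≈ e_3·(e_3/e_2)^p = 2.2873e-7·(4.48191e-05)^3.0000 = 2.2873e-7·9.00304e-14 ≈ 2.059e-20.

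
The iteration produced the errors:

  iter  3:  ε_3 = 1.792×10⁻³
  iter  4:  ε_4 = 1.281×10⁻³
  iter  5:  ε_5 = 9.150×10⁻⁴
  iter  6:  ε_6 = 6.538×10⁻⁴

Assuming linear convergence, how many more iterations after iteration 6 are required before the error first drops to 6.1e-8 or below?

Rate ρ ≈ ε_6/ε_5 = 6.538×10⁻⁴/9.150×10⁻⁴ = 0.7145.
After j more steps, ε_{6+j} ≈ 6.538×10⁻⁴·ρ^j; need ρ^j ≤ 6.1e-8/6.538×10⁻⁴ = 9.33007e-05.
j ≥ ln(9.33007e-05)/ln(0.7145) = -9.2797/-0.33617 = 27.604.
So 28 more iterations are needed.

28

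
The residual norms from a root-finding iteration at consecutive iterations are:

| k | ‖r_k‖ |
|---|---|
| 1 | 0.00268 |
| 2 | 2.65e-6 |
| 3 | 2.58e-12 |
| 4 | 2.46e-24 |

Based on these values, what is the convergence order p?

Consecutive ratios: ‖r_4‖/‖r_3‖ = 2.46e-24/2.58e-12 = 9.53488e-13, ‖r_3‖/‖r_2‖ = 2.58e-12/2.65e-6 = 9.73585e-07.
p ≈ ln(9.53488e-13)/ln(9.73585e-07) = -27.6786/-13.8423 ≈ 2.00.
So the convergence is quadratic (order 2).

2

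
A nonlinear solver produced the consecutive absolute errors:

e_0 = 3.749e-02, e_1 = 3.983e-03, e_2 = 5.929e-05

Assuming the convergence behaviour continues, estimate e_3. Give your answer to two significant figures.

2.2e-8

First estimate the order: p ≈ ln(e_2/e_1) / ln(e_1/e_0) = ln(5.929e-05/3.983e-03)/ln(3.983e-03/3.749e-02) = ln(0.0148858)/ln(0.106242) ≈ 1.8766.
Then e_3 ≈ e_2·(e_2/e_1)^p = 5.929e-05·(0.0148858)^1.8766 = 5.929e-05·0.000372413 ≈ 2.208e-08.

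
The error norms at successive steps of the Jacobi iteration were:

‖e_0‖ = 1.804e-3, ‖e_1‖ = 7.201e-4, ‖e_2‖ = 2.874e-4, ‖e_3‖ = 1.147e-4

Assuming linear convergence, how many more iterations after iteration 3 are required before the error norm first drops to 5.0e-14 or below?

24

Rate ρ ≈ ‖e_3‖/‖e_2‖ = 1.147e-4/2.874e-4 = 0.3991.
After j more steps, ‖e_{3+j}‖ ≈ 1.147e-4·ρ^j; need ρ^j ≤ 5.0e-14/1.147e-4 = 4.3592e-10.
j ≥ ln(4.3592e-10)/ln(0.3991) = -21.5536/-0.91854 = 23.465.
So 24 more iterations are needed.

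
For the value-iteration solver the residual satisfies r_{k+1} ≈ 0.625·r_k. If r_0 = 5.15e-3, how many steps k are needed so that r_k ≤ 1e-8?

After k steps, r_k ≈ 5.15e-3·0.625^k.
Need 0.625^k ≤ 1e-8/5.15e-3 = 1.94175e-06.
k ≥ ln(1.94175e-06)/ln(0.625) = -13.1519/-0.47000 = 27.983.
Smallest integer k = 28.

28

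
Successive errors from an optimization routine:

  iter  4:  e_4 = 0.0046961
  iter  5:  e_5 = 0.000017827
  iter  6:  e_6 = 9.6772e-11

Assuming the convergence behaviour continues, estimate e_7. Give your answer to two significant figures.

3.4e-22

First estimate the order: p ≈ ln(e_6/e_5) / ln(e_5/e_4) = ln(9.6772e-11/0.000017827)/ln(0.000017827/0.0046961) = ln(5.4284e-06)/ln(0.00379613) ≈ 2.1752.
Then e_7 ≈ e_6·(e_6/e_5)^p = 9.6772e-11·(5.4284e-06)^2.1752 = 9.6772e-11·3.52256e-12 ≈ 3.409e-22.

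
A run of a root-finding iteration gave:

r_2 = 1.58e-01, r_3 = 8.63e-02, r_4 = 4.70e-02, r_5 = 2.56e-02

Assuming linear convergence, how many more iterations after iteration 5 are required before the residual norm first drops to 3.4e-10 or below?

Rate ρ ≈ r_5/r_4 = 2.56e-02/4.70e-02 = 0.5447.
After j more steps, r_{5+j} ≈ 2.56e-02·ρ^j; need ρ^j ≤ 3.4e-10/2.56e-02 = 1.32813e-08.
j ≥ ln(1.32813e-08)/ln(0.5447) = -18.1369/-0.60752 = 29.854.
So 30 more iterations are needed.

30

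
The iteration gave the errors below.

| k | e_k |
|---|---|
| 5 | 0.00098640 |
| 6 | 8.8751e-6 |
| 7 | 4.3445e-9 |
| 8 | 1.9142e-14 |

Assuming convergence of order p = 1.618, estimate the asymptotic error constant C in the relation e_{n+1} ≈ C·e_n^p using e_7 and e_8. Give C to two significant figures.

C ≈ e_8 / e_7^1.618
  = 1.9142e-14 / (4.3445e-9)^1.618
  = 1.9142e-14 / 2.95248e-14 ≈ 0.64834

0.65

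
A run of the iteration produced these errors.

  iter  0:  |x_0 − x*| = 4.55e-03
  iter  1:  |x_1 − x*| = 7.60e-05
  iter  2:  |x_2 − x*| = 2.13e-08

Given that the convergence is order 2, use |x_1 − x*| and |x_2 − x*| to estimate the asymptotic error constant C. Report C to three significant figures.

3.69

C ≈ |x_2 − x*| / |x_1 − x*|^2
  = 2.13e-08 / (7.60e-05)^2
  = 2.13e-08 / 5.776e-09 ≈ 3.6877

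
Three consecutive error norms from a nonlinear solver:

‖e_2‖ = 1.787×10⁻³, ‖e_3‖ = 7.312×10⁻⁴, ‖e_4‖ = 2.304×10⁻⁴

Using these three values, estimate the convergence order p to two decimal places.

p ≈ ln(‖e_4‖/‖e_3‖) / ln(‖e_3‖/‖e_2‖)
  = ln(2.304×10⁻⁴/7.312×10⁻⁴) / ln(7.312×10⁻⁴/1.787×10⁻³)
  = ln(0.315098) / ln(0.409177)
  = -1.15487 / -0.89361 ≈ 1.29236

1.29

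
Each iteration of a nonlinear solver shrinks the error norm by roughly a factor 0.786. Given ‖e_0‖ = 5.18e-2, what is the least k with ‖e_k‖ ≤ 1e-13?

113

After k steps, ‖e_k‖ ≈ 5.18e-2·0.786^k.
Need 0.786^k ≤ 1e-13/5.18e-2 = 1.9305e-12.
k ≥ ln(1.9305e-12)/ln(0.786) = -26.9732/-0.24080 = 112.015.
Smallest integer k = 113.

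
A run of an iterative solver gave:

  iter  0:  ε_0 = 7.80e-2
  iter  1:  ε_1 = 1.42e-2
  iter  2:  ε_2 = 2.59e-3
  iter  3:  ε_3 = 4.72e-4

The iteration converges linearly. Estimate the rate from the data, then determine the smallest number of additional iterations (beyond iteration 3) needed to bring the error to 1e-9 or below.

Rate ρ ≈ ε_3/ε_2 = 4.72e-4/2.59e-3 = 0.1822.
After j more steps, ε_{3+j} ≈ 4.72e-4·ρ^j; need ρ^j ≤ 1e-9/4.72e-4 = 2.11864e-06.
j ≥ ln(2.11864e-06)/ln(0.1822) = -13.0647/-1.70265 = 7.673.
So 8 more iterations are needed.

8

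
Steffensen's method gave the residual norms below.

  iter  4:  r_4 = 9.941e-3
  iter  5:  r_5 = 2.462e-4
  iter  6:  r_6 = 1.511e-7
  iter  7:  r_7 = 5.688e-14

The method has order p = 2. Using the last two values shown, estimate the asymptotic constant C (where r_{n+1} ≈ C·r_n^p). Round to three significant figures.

C ≈ r_7 / r_6^2
  = 5.688e-14 / (1.511e-7)^2
  = 5.688e-14 / 2.28312e-14 ≈ 2.4913

2.49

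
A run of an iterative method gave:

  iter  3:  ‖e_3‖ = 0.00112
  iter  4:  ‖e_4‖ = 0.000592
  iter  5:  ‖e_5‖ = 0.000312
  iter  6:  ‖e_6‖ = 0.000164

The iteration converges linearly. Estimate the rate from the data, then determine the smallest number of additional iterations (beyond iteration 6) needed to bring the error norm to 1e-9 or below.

19

Rate ρ ≈ ‖e_6‖/‖e_5‖ = 0.000164/0.000312 = 0.5256.
After j more steps, ‖e_{6+j}‖ ≈ 0.000164·ρ^j; need ρ^j ≤ 1e-9/0.000164 = 6.09756e-06.
j ≥ ln(6.09756e-06)/ln(0.5256) = -12.0076/-0.64321 = 18.668.
So 19 more iterations are needed.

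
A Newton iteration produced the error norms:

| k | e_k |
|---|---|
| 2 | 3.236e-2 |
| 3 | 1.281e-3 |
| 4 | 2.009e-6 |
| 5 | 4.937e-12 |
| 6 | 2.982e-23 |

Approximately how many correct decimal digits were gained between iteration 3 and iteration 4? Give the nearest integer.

3

Digits gained ≈ log₁₀(e_3/e_4) = log₁₀(1.281e-3/2.009e-6) = log₁₀(637.631) ≈ 2.805.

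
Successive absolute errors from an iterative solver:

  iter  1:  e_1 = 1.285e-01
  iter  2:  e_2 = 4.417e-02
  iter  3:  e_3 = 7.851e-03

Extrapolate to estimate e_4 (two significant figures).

First estimate the order: p ≈ ln(e_3/e_2) / ln(e_2/e_1) = ln(7.851e-03/4.417e-02)/ln(4.417e-02/1.285e-01) = ln(0.177745)/ln(0.343735) ≈ 1.6176.
Then e_4 ≈ e_3·(e_3/e_2)^p = 7.851e-03·(0.177745)^1.6176 = 7.851e-03·0.0611607 ≈ 0.0004802.

4.8e-4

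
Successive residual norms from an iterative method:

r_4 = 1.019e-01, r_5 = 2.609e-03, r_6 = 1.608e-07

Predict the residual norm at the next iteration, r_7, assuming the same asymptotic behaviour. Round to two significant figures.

First estimate the order: p ≈ ln(r_6/r_5) / ln(r_5/r_4) = ln(1.608e-07/2.609e-03)/ln(2.609e-03/1.019e-01) = ln(6.16328e-05)/ln(0.0256035) ≈ 2.6451.
Then r_7 ≈ r_6·(r_6/r_5)^p = 1.608e-07·(6.16328e-05)^2.6451 = 1.608e-07·7.30519e-12 ≈ 1.175e-18.

1.2e-18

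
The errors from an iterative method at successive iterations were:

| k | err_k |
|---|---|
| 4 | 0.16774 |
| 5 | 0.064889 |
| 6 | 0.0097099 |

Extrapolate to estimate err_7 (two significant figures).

2.2e-4

First estimate the order: p ≈ ln(err_6/err_5) / ln(err_5/err_4) = ln(0.0097099/0.064889)/ln(0.064889/0.16774) = ln(0.149639)/ln(0.386843) ≈ 2.0001.
Then err_7 ≈ err_6·(err_6/err_5)^p = 0.0097099·(0.149639)^2.0001 = 0.0097099·0.0223876 ≈ 0.0002174.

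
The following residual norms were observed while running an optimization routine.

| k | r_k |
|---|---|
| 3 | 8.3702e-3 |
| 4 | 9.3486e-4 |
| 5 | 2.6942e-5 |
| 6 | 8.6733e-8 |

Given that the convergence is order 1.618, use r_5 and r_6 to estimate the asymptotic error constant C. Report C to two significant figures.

2.1

C ≈ r_6 / r_5^1.618
  = 8.6733e-8 / (2.6942e-5)^1.618
  = 8.6733e-8 / 4.0405e-08 ≈ 2.1466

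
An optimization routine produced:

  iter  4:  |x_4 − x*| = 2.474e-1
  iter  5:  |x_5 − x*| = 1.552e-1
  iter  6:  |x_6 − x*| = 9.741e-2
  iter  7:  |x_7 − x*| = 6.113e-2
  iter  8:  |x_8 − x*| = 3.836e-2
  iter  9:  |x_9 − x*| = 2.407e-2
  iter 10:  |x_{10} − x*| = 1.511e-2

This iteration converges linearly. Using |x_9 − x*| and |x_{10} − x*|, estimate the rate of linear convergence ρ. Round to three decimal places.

ρ ≈ |x_{10} − x*|/|x_9 − x*| = 1.511e-2/2.407e-2 = 0.62775

0.628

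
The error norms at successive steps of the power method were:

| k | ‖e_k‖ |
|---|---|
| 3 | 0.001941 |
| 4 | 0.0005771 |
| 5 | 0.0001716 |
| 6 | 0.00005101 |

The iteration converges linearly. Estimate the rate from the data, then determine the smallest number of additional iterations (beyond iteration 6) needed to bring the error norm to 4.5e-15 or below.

20

Rate ρ ≈ ‖e_6‖/‖e_5‖ = 0.00005101/0.0001716 = 0.2973.
After j more steps, ‖e_{6+j}‖ ≈ 0.00005101·ρ^j; need ρ^j ≤ 4.5e-15/0.00005101 = 8.8218e-11.
j ≥ ln(8.8218e-11)/ln(0.2973) = -23.1512/-1.21301 = 19.086.
So 20 more iterations are needed.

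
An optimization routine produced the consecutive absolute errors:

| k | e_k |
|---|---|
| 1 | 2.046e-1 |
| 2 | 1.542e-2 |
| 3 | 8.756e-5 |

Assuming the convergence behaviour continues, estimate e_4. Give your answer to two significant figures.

First estimate the order: p ≈ ln(e_3/e_2) / ln(e_2/e_1) = ln(8.756e-5/1.542e-2)/ln(1.542e-2/2.046e-1) = ln(0.00567834)/ln(0.0753666) ≈ 2.0001.
Then e_4 ≈ e_3·(e_3/e_2)^p = 8.756e-5·(0.00567834)^2.0001 = 8.756e-5·3.22269e-05 ≈ 2.822e-09.

2.8e-9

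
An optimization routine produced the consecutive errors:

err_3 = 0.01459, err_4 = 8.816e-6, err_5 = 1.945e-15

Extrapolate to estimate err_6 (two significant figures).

First estimate the order: p ≈ ln(err_5/err_4) / ln(err_4/err_3) = ln(1.945e-15/8.816e-6)/ln(8.816e-6/0.01459) = ln(2.20622e-10)/ln(0.000604249) ≈ 3.0000.
Then err_6 ≈ err_5·(err_5/err_4)^p = 1.945e-15·(2.20622e-10)^3.0000 = 1.945e-15·1.07386e-29 ≈ 2.089e-44.

2.1e-44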